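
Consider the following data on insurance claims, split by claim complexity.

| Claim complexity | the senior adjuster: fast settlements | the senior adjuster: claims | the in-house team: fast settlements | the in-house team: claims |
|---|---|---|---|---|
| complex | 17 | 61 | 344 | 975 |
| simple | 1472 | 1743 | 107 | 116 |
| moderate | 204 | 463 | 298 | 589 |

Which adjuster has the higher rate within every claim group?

the in-house team

Complex: the senior adjuster 17/61 = 27.9%, the in-house team 344/975 = 35.3% → the in-house team
Simple: the senior adjuster 1472/1743 = 84.5%, the in-house team 107/116 = 92.2% → the in-house team
Moderate: the senior adjuster 204/463 = 44.1%, the in-house team 298/589 = 50.6% → the in-house team
The in-house team has the higher rate in all 3 groups.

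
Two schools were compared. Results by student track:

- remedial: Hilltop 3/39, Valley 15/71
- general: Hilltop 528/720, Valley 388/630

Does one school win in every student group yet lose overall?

No

Remedial: Hilltop 3/39 = 7.7%, Valley 15/71 = 21.1% → Valley
General: Hilltop 528/720 = 73.3%, Valley 388/630 = 61.6% → Hilltop
Overall: Hilltop 531/759 = 70.0%, Valley 403/701 = 57.5% → Hilltop
Neither sweeps: Hilltop wins 1 of 2 groups, Valley wins 1. Hilltop wins overall but not every group — no Simpson reversal.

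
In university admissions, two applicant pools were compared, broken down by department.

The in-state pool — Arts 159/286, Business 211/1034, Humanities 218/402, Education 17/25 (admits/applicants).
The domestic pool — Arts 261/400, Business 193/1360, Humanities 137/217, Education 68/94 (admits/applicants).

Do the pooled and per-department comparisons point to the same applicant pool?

Arts: the in-state pool 159/286 = 55.6%, the domestic pool 261/400 = 65.2% → the domestic pool
Business: the in-state pool 211/1034 = 20.4%, the domestic pool 193/1360 = 14.2% → the in-state pool
Humanities: the in-state pool 218/402 = 54.2%, the domestic pool 137/217 = 63.1% → the domestic pool
Education: the in-state pool 17/25 = 68.0%, the domestic pool 68/94 = 72.3% → the domestic pool
Overall: the in-state pool 605/1747 = 34.6%, the domestic pool 659/2071 = 31.8% → the in-state pool
Neither sweeps: the in-state pool wins 1 of 4 groups, the domestic pool wins 3. The in-state pool wins overall but not every group — no Simpson reversal.

No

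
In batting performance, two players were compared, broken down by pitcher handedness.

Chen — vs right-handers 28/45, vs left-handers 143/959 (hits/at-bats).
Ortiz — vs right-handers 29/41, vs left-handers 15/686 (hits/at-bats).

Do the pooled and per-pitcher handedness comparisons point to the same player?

No

Vs right-handers: Chen 28/45 = 62.2%, Ortiz 29/41 = 70.7% → Ortiz
Vs left-handers: Chen 143/959 = 14.9%, Ortiz 15/686 = 2.2% → Chen
Overall: Chen 171/1004 = 17.0%, Ortiz 44/727 = 6.1% → Chen
Neither sweeps: Chen wins 1 of 2 groups, Ortiz wins 1. Chen wins overall but not every group — no Simpson reversal.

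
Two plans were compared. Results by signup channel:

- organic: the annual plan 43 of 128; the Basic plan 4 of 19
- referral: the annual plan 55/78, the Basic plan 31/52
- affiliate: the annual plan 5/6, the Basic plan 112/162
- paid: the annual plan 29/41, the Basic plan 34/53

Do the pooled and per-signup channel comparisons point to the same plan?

No

Organic: the annual plan 43/128 = 33.6%, the Basic plan 4/19 = 21.1% → the annual plan
Referral: the annual plan 55/78 = 70.5%, the Basic plan 31/52 = 59.6% → the annual plan
Affiliate: the annual plan 5/6 = 83.3%, the Basic plan 112/162 = 69.1% → the annual plan
Paid: the annual plan 29/41 = 70.7%, the Basic plan 34/53 = 64.2% → the annual plan
Overall: the annual plan 132/253 = 52.2%, the Basic plan 181/286 = 63.3% → the Basic plan
The annual plan wins each signup group but the Basic plan wins overall — the comparison reverses. The annual plan's customers skew toward organic, which has a lower base rate.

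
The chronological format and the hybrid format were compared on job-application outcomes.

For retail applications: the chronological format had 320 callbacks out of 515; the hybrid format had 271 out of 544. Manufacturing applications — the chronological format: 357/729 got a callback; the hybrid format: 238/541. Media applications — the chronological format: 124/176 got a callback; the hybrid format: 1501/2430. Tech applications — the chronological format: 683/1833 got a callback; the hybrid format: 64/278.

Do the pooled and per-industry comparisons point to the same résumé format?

No

Retail: the chronological format 320/515 = 62.1%, the hybrid format 271/544 = 49.8% → the chronological format
Manufacturing: the chronological format 357/729 = 49.0%, the hybrid format 238/541 = 44.0% → the chronological format
Media: the chronological format 124/176 = 70.5%, the hybrid format 1501/2430 = 61.8% → the chronological format
Tech: the chronological format 683/1833 = 37.3%, the hybrid format 64/278 = 23.0% → the chronological format
Overall: the chronological format 1484/3253 = 45.6%, the hybrid format 2074/3793 = 54.7% → the hybrid format
The chronological format wins each industry group but the hybrid format wins overall — the comparison reverses. The chronological format's applications skew toward tech, which has a lower base rate.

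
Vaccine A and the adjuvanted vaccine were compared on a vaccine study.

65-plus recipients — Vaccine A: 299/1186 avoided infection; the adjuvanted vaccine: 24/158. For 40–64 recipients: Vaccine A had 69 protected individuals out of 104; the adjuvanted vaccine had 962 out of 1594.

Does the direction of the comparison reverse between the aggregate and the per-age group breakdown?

Yes

65-plus: Vaccine A 299/1186 = 25.2%, the adjuvanted vaccine 24/158 = 15.2% → Vaccine A
40–64: Vaccine A 69/104 = 66.3%, the adjuvanted vaccine 962/1594 = 60.4% → Vaccine A
Overall: Vaccine A 368/1290 = 28.5%, the adjuvanted vaccine 986/1752 = 56.3% → the adjuvanted vaccine
Vaccine A wins each age group but the adjuvanted vaccine wins overall — the comparison reverses. Vaccine A's recipients skew toward 65-plus, which has a lower base rate.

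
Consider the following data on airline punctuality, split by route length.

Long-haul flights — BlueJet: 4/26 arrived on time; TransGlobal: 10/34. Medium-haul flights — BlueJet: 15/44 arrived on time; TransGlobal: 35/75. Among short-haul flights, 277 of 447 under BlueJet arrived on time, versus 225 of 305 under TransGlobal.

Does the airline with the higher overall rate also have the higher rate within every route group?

Long-haul: BlueJet 4/26 = 15.4%, TransGlobal 10/34 = 29.4% → TransGlobal
Medium-haul: BlueJet 15/44 = 34.1%, TransGlobal 35/75 = 46.7% → TransGlobal
Short-haul: BlueJet 277/447 = 62.0%, TransGlobal 225/305 = 73.8% → TransGlobal
Overall: BlueJet 296/517 = 57.3%, TransGlobal 270/414 = 65.2% → TransGlobal
TransGlobal wins overall and in every route group — no reversal.

Yes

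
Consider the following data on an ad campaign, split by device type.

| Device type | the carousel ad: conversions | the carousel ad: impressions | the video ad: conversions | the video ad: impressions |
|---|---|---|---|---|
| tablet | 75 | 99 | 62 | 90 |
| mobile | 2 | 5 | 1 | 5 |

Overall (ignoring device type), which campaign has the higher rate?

Tablet: the carousel ad 75/99 = 75.8%, the video ad 62/90 = 68.9% → the carousel ad
Mobile: the carousel ad 2/5 = 40.0%, the video ad 1/5 = 20.0% → the carousel ad
Overall: the carousel ad 77/104 = 74.0%, the video ad 63/95 = 66.3% → the carousel ad

the carousel ad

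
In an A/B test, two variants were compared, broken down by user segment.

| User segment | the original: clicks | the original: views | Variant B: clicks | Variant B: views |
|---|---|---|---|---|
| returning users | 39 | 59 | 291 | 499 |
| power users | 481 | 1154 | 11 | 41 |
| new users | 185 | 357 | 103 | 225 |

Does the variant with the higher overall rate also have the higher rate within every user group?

Returning users: the original 39/59 = 66.1%, Variant B 291/499 = 58.3% → the original
Power users: the original 481/1154 = 41.7%, Variant B 11/41 = 26.8% → the original
New users: the original 185/357 = 51.8%, Variant B 103/225 = 45.8% → the original
Overall: the original 705/1570 = 44.9%, Variant B 405/765 = 52.9% → Variant B
The original wins each user group but Variant B wins overall — the comparison reverses. The original's views skew toward power users, which has a lower base rate.

No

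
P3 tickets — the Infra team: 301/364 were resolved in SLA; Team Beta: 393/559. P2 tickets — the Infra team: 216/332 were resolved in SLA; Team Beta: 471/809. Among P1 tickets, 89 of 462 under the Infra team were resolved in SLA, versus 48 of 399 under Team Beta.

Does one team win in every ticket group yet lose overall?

No

P3: the Infra team 301/364 = 82.7%, Team Beta 393/559 = 70.3% → the Infra team
P2: the Infra team 216/332 = 65.1%, Team Beta 471/809 = 58.2% → the Infra team
P1: the Infra team 89/462 = 19.3%, Team Beta 48/399 = 12.0% → the Infra team
Overall: the Infra team 606/1158 = 52.3%, Team Beta 912/1767 = 51.6% → the Infra team
The Infra team wins overall and in every ticket group — no reversal.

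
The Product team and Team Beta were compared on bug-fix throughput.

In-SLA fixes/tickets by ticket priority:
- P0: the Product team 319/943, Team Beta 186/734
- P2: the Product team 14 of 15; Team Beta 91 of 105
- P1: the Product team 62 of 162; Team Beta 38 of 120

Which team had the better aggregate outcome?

P0: the Product team 319/943 = 33.8%, Team Beta 186/734 = 25.3% → the Product team
P2: the Product team 14/15 = 93.3%, Team Beta 91/105 = 86.7% → the Product team
P1: the Product team 62/162 = 38.3%, Team Beta 38/120 = 31.7% → the Product team
Overall: the Product team 395/1120 = 35.3%, Team Beta 315/959 = 32.8% → the Product team

the Product team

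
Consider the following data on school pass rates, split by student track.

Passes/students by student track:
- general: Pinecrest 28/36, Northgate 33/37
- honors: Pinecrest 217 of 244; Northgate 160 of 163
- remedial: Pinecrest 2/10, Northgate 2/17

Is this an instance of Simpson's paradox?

General: Pinecrest 28/36 = 77.8%, Northgate 33/37 = 89.2% → Northgate
Honors: Pinecrest 217/244 = 88.9%, Northgate 160/163 = 98.2% → Northgate
Remedial: Pinecrest 2/10 = 20.0%, Northgate 2/17 = 11.8% → Pinecrest
Overall: Pinecrest 247/290 = 85.2%, Northgate 195/217 = 89.9% → Northgate
Neither sweeps: Pinecrest wins 1 of 3 groups, Northgate wins 2. Northgate wins overall but not every group — no Simpson reversal.

No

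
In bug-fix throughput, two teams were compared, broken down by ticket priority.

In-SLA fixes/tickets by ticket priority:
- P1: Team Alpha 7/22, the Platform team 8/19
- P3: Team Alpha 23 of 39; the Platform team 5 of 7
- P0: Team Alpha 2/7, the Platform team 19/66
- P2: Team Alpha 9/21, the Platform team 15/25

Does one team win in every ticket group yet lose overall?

Yes

P1: Team Alpha 7/22 = 31.8%, the Platform team 8/19 = 42.1% → the Platform team
P3: Team Alpha 23/39 = 59.0%, the Platform team 5/7 = 71.4% → the Platform team
P0: Team Alpha 2/7 = 28.6%, the Platform team 19/66 = 28.8% → the Platform team
P2: Team Alpha 9/21 = 42.9%, the Platform team 15/25 = 60.0% → the Platform team
Overall: Team Alpha 41/89 = 46.1%, the Platform team 47/117 = 40.2% → Team Alpha
The Platform team wins each ticket group but Team Alpha wins overall — the comparison reverses. The Platform team's tickets skew toward P0, which has a lower base rate.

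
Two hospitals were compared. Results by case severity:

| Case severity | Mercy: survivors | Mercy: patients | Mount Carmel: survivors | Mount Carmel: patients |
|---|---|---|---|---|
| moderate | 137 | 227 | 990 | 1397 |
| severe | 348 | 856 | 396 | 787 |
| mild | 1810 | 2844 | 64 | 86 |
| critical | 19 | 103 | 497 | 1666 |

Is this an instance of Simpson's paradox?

Yes

Moderate: Mercy 137/227 = 60.4%, Mount Carmel 990/1397 = 70.9% → Mount Carmel
Severe: Mercy 348/856 = 40.7%, Mount Carmel 396/787 = 50.3% → Mount Carmel
Mild: Mercy 1810/2844 = 63.6%, Mount Carmel 64/86 = 74.4% → Mount Carmel
Critical: Mercy 19/103 = 18.4%, Mount Carmel 497/1666 = 29.8% → Mount Carmel
Overall: Mercy 2314/4030 = 57.4%, Mount Carmel 1947/3936 = 49.5% → Mercy
Mount Carmel wins each case group but Mercy wins overall — the comparison reverses. Mount Carmel's patients skew toward critical, which has a lower base rate.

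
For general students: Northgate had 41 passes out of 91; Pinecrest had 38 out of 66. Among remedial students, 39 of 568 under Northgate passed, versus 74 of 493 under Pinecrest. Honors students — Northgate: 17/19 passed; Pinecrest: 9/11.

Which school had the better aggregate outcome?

General: Northgate 41/91 = 45.1%, Pinecrest 38/66 = 57.6% → Pinecrest
Remedial: Northgate 39/568 = 6.9%, Pinecrest 74/493 = 15.0% → Pinecrest
Honors: Northgate 17/19 = 89.5%, Pinecrest 9/11 = 81.8% → Northgate
Overall: Northgate 97/678 = 14.3%, Pinecrest 121/570 = 21.2% → Pinecrest
(Neither sweeps every student group, but Pinecrest has the higher pooled rate.)

Pinecrest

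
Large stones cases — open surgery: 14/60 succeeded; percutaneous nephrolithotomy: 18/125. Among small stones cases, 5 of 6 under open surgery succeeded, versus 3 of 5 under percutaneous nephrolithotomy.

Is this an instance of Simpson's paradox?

No

Large stones: open surgery 14/60 = 23.3%, percutaneous nephrolithotomy 18/125 = 14.4% → open surgery
Small stones: open surgery 5/6 = 83.3%, percutaneous nephrolithotomy 3/5 = 60.0% → open surgery
Overall: open surgery 19/66 = 28.8%, percutaneous nephrolithotomy 21/130 = 16.2% → open surgery
Open surgery wins overall and in every stone group — no reversal.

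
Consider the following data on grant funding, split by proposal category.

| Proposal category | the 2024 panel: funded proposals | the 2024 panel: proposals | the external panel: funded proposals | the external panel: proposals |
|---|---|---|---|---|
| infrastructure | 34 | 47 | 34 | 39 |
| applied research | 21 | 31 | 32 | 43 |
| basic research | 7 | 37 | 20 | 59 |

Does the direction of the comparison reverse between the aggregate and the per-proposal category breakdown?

No

Infrastructure: the 2024 panel 34/47 = 72.3%, the external panel 34/39 = 87.2% → the external panel
Applied research: the 2024 panel 21/31 = 67.7%, the external panel 32/43 = 74.4% → the external panel
Basic research: the 2024 panel 7/37 = 18.9%, the external panel 20/59 = 33.9% → the external panel
Overall: the 2024 panel 62/115 = 53.9%, the external panel 86/141 = 61.0% → the external panel
The external panel wins overall and in every proposal group — no reversal.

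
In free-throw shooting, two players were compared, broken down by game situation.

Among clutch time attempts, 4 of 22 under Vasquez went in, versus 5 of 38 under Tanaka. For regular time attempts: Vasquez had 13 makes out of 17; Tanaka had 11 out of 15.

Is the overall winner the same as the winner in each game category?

Yes

Clutch time: Vasquez 4/22 = 18.2%, Tanaka 5/38 = 13.2% → Vasquez
Regular time: Vasquez 13/17 = 76.5%, Tanaka 11/15 = 73.3% → Vasquez
Overall: Vasquez 17/39 = 43.6%, Tanaka 16/53 = 30.2% → Vasquez
Vasquez wins overall and in every game group — no reversal.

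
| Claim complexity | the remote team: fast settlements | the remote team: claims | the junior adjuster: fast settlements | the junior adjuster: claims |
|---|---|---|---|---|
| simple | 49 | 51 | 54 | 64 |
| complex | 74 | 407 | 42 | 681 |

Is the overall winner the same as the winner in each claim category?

Yes

Simple: the remote team 49/51 = 96.1%, the junior adjuster 54/64 = 84.4% → the remote team
Complex: the remote team 74/407 = 18.2%, the junior adjuster 42/681 = 6.2% → the remote team
Overall: the remote team 123/458 = 26.9%, the junior adjuster 96/745 = 12.9% → the remote team
The remote team wins overall and in every claim group — no reversal.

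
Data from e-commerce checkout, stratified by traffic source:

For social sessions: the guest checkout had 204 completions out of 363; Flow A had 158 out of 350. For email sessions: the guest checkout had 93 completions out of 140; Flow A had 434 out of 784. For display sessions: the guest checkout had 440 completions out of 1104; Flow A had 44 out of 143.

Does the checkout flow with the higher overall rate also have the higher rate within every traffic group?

No

Social: the guest checkout 204/363 = 56.2%, Flow A 158/350 = 45.1% → the guest checkout
Email: the guest checkout 93/140 = 66.4%, Flow A 434/784 = 55.4% → the guest checkout
Display: the guest checkout 440/1104 = 39.9%, Flow A 44/143 = 30.8% → the guest checkout
Overall: the guest checkout 737/1607 = 45.9%, Flow A 636/1277 = 49.8% → Flow A
The guest checkout wins each traffic group but Flow A wins overall — the comparison reverses. The guest checkout's sessions skew toward display, which has a lower base rate.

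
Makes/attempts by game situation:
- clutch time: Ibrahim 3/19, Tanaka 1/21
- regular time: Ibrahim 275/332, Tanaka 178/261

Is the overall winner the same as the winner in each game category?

Yes

Clutch time: Ibrahim 3/19 = 15.8%, Tanaka 1/21 = 4.8% → Ibrahim
Regular time: Ibrahim 275/332 = 82.8%, Tanaka 178/261 = 68.2% → Ibrahim
Overall: Ibrahim 278/351 = 79.2%, Tanaka 179/282 = 63.5% → Ibrahim
Ibrahim wins overall and in every game group — no reversal.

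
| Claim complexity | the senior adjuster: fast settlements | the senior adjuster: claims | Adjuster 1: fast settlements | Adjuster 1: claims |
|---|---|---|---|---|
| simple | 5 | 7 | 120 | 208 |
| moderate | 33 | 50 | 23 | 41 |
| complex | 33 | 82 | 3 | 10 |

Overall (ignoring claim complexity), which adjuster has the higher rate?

Simple: the senior adjuster 5/7 = 71.4%, Adjuster 1 120/208 = 57.7% → the senior adjuster
Moderate: the senior adjuster 33/50 = 66.0%, Adjuster 1 23/41 = 56.1% → the senior adjuster
Complex: the senior adjuster 33/82 = 40.2%, Adjuster 1 3/10 = 30.0% → the senior adjuster
Overall: the senior adjuster 71/139 = 51.1%, Adjuster 1 146/259 = 56.4% → Adjuster 1
(The senior adjuster wins every claim group but Adjuster 1 wins overall — the senior adjuster's claims skew toward the low-rate complex group.)

Adjuster 1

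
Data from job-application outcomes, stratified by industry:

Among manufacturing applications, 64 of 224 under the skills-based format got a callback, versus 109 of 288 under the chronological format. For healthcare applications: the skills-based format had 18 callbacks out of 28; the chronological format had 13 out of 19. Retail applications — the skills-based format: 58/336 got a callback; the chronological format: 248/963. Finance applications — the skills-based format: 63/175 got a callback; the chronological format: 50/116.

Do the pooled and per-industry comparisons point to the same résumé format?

Yes

Manufacturing: the skills-based format 64/224 = 28.6%, the chronological format 109/288 = 37.8% → the chronological format
Healthcare: the skills-based format 18/28 = 64.3%, the chronological format 13/19 = 68.4% → the chronological format
Retail: the skills-based format 58/336 = 17.3%, the chronological format 248/963 = 25.8% → the chronological format
Finance: the skills-based format 63/175 = 36.0%, the chronological format 50/116 = 43.1% → the chronological format
Overall: the skills-based format 203/763 = 26.6%, the chronological format 420/1386 = 30.3% → the chronological format
The chronological format wins overall and in every industry group — no reversal.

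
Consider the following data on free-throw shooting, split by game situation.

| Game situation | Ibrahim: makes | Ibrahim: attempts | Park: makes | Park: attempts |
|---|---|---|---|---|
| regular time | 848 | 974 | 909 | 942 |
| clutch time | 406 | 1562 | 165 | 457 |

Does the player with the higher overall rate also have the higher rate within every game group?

Regular time: Ibrahim 848/974 = 87.1%, Park 909/942 = 96.5% → Park
Clutch time: Ibrahim 406/1562 = 26.0%, Park 165/457 = 36.1% → Park
Overall: Ibrahim 1254/2536 = 49.4%, Park 1074/1399 = 76.8% → Park
Park wins overall and in every game group — no reversal.

Yes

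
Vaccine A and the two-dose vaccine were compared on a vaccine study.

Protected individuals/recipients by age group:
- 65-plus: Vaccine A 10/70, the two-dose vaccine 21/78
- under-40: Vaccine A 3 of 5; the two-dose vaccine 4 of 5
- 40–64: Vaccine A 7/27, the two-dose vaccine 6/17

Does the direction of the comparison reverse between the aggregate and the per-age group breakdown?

No

65-plus: Vaccine A 10/70 = 14.3%, the two-dose vaccine 21/78 = 26.9% → the two-dose vaccine
Under-40: Vaccine A 3/5 = 60.0%, the two-dose vaccine 4/5 = 80.0% → the two-dose vaccine
40–64: Vaccine A 7/27 = 25.9%, the two-dose vaccine 6/17 = 35.3% → the two-dose vaccine
Overall: Vaccine A 20/102 = 19.6%, the two-dose vaccine 31/100 = 31.0% → the two-dose vaccine
The two-dose vaccine wins overall and in every age group — no reversal.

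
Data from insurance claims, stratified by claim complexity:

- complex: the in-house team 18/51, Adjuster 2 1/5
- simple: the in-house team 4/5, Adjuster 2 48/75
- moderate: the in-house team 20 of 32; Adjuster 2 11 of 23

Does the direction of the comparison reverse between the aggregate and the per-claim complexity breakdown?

Complex: the in-house team 18/51 = 35.3%, Adjuster 2 1/5 = 20.0% → the in-house team
Simple: the in-house team 4/5 = 80.0%, Adjuster 2 48/75 = 64.0% → the in-house team
Moderate: the in-house team 20/32 = 62.5%, Adjuster 2 11/23 = 47.8% → the in-house team
Overall: the in-house team 42/88 = 47.7%, Adjuster 2 60/103 = 58.3% → Adjuster 2
The in-house team wins each claim group but Adjuster 2 wins overall — the comparison reverses. The in-house team's claims skew toward complex, which has a lower base rate.

Yes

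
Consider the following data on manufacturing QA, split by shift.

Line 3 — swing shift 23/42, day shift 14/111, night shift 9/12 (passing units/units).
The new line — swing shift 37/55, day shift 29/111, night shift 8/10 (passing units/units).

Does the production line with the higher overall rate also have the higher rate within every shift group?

Yes

Swing shift: Line 3 23/42 = 54.8%, the new line 37/55 = 67.3% → the new line
Day shift: Line 3 14/111 = 12.6%, the new line 29/111 = 26.1% → the new line
Night shift: Line 3 9/12 = 75.0%, the new line 8/10 = 80.0% → the new line
Overall: Line 3 46/165 = 27.9%, the new line 74/176 = 42.0% → the new line
The new line wins overall and in every shift group — no reversal.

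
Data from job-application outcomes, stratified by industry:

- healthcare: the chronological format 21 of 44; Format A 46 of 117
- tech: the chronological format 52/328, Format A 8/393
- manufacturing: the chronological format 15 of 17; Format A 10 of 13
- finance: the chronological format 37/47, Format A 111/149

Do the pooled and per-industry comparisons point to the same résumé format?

Yes

Healthcare: the chronological format 21/44 = 47.7%, Format A 46/117 = 39.3% → the chronological format
Tech: the chronological format 52/328 = 15.9%, Format A 8/393 = 2.0% → the chronological format
Manufacturing: the chronological format 15/17 = 88.2%, Format A 10/13 = 76.9% → the chronological format
Finance: the chronological format 37/47 = 78.7%, Format A 111/149 = 74.5% → the chronological format
Overall: the chronological format 125/436 = 28.7%, Format A 175/672 = 26.0% → the chronological format
The chronological format wins overall and in every industry group — no reversal.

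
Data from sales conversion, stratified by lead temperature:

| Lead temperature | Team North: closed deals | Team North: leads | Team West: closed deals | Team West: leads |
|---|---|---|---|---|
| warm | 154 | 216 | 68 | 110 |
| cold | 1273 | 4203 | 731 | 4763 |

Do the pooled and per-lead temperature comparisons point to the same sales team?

Yes

Warm: Team North 154/216 = 71.3%, Team West 68/110 = 61.8% → Team North
Cold: Team North 1273/4203 = 30.3%, Team West 731/4763 = 15.3% → Team North
Overall: Team North 1427/4419 = 32.3%, Team West 799/4873 = 16.4% → Team North
Team North wins overall and in every lead group — no reversal.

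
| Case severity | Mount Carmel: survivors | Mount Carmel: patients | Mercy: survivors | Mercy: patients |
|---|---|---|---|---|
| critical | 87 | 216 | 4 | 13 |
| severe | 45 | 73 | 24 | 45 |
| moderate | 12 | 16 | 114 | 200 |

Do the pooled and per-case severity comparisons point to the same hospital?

Critical: Mount Carmel 87/216 = 40.3%, Mercy 4/13 = 30.8% → Mount Carmel
Severe: Mount Carmel 45/73 = 61.6%, Mercy 24/45 = 53.3% → Mount Carmel
Moderate: Mount Carmel 12/16 = 75.0%, Mercy 114/200 = 57.0% → Mount Carmel
Overall: Mount Carmel 144/305 = 47.2%, Mercy 142/258 = 55.0% → Mercy
Mount Carmel wins each case group but Mercy wins overall — the comparison reverses. Mount Carmel's patients skew toward critical, which has a lower base rate.

No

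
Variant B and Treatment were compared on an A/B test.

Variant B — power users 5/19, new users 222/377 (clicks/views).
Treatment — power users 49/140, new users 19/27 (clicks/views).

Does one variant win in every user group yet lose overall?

Power users: Variant B 5/19 = 26.3%, Treatment 49/140 = 35.0% → Treatment
New users: Variant B 222/377 = 58.9%, Treatment 19/27 = 70.4% → Treatment
Overall: Variant B 227/396 = 57.3%, Treatment 68/167 = 40.7% → Variant B
Treatment wins each user group but Variant B wins overall — the comparison reverses. Treatment's views skew toward power users, which has a lower base rate.

Yes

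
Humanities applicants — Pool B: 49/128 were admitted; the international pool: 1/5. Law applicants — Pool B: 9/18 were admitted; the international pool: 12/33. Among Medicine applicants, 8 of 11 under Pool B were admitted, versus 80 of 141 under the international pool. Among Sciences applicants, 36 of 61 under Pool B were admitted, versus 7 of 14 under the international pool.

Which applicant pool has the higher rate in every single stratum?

Pool B

Humanities: Pool B 49/128 = 38.3%, the international pool 1/5 = 20.0% → Pool B
Law: Pool B 9/18 = 50.0%, the international pool 12/33 = 36.4% → Pool B
Medicine: Pool B 8/11 = 72.7%, the international pool 80/141 = 56.7% → Pool B
Sciences: Pool B 36/61 = 59.0%, the international pool 7/14 = 50.0% → Pool B
Pool B has the higher rate in all 4 groups.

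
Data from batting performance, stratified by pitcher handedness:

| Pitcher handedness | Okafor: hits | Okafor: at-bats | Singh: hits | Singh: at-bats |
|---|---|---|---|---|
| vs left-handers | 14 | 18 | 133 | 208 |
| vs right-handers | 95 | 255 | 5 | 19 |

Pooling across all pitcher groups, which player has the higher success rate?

Singh

Vs left-handers: Okafor 14/18 = 77.8%, Singh 133/208 = 63.9% → Okafor
Vs right-handers: Okafor 95/255 = 37.3%, Singh 5/19 = 26.3% → Okafor
Overall: Okafor 109/273 = 39.9%, Singh 138/227 = 60.8% → Singh
(Okafor wins every pitcher group but Singh wins overall — Okafor's at-bats skew toward the low-rate vs right-handers group.)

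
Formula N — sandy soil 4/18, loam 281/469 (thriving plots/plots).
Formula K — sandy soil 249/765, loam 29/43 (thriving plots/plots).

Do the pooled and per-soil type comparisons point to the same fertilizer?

Sandy soil: Formula N 4/18 = 22.2%, Formula K 249/765 = 32.5% → Formula K
Loam: Formula N 281/469 = 59.9%, Formula K 29/43 = 67.4% → Formula K
Overall: Formula N 285/487 = 58.5%, Formula K 278/808 = 34.4% → Formula N
Formula K wins each soil group but Formula N wins overall — the comparison reverses. Formula K's plots skew toward sandy soil, which has a lower base rate.

No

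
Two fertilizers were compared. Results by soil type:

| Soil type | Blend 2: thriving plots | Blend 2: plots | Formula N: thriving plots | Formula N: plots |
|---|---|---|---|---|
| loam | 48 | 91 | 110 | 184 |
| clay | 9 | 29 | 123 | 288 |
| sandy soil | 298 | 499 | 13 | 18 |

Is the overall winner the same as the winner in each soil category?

No

Loam: Blend 2 48/91 = 52.7%, Formula N 110/184 = 59.8% → Formula N
Clay: Blend 2 9/29 = 31.0%, Formula N 123/288 = 42.7% → Formula N
Sandy soil: Blend 2 298/499 = 59.7%, Formula N 13/18 = 72.2% → Formula N
Overall: Blend 2 355/619 = 57.4%, Formula N 246/490 = 50.2% → Blend 2
Formula N wins each soil group but Blend 2 wins overall — the comparison reverses. Formula N's plots skew toward clay, which has a lower base rate.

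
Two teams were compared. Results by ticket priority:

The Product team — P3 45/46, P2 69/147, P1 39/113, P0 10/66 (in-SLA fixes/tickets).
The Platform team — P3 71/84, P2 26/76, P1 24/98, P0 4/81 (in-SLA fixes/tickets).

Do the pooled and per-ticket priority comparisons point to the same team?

Yes

P3: the Product team 45/46 = 97.8%, the Platform team 71/84 = 84.5% → the Product team
P2: the Product team 69/147 = 46.9%, the Platform team 26/76 = 34.2% → the Product team
P1: the Product team 39/113 = 34.5%, the Platform team 24/98 = 24.5% → the Product team
P0: the Product team 10/66 = 15.2%, the Platform team 4/81 = 4.9% → the Product team
Overall: the Product team 163/372 = 43.8%, the Platform team 125/339 = 36.9% → the Product team
The Product team wins overall and in every ticket group — no reversal.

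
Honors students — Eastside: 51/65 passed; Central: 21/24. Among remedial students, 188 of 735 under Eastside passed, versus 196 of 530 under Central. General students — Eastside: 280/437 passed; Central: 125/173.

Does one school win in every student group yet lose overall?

Honors: Eastside 51/65 = 78.5%, Central 21/24 = 87.5% → Central
Remedial: Eastside 188/735 = 25.6%, Central 196/530 = 37.0% → Central
General: Eastside 280/437 = 64.1%, Central 125/173 = 72.3% → Central
Overall: Eastside 519/1237 = 42.0%, Central 342/727 = 47.0% → Central
Central wins overall and in every student group — no reversal.

No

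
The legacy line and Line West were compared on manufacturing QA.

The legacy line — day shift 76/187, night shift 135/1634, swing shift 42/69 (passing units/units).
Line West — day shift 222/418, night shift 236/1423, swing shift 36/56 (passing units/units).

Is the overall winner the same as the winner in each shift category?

Yes

Day shift: the legacy line 76/187 = 40.6%, Line West 222/418 = 53.1% → Line West
Night shift: the legacy line 135/1634 = 8.3%, Line West 236/1423 = 16.6% → Line West
Swing shift: the legacy line 42/69 = 60.9%, Line West 36/56 = 64.3% → Line West
Overall: the legacy line 253/1890 = 13.4%, Line West 494/1897 = 26.0% → Line West
Line West wins overall and in every shift group — no reversal.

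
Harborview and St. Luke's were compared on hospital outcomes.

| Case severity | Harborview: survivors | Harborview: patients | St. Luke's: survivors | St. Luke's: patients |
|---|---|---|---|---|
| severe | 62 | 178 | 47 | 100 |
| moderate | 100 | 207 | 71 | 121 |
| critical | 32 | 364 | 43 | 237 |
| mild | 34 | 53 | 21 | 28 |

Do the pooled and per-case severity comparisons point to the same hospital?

Severe: Harborview 62/178 = 34.8%, St. Luke's 47/100 = 47.0% → St. Luke's
Moderate: Harborview 100/207 = 48.3%, St. Luke's 71/121 = 58.7% → St. Luke's
Critical: Harborview 32/364 = 8.8%, St. Luke's 43/237 = 18.1% → St. Luke's
Mild: Harborview 34/53 = 64.2%, St. Luke's 21/28 = 75.0% → St. Luke's
Overall: Harborview 228/802 = 28.4%, St. Luke's 182/486 = 37.4% → St. Luke's
St. Luke's wins overall and in every case group — no reversal.

Yes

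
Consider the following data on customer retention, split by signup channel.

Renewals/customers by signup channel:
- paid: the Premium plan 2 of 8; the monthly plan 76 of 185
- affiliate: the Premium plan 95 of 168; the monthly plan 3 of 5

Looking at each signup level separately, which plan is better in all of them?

Paid: the Premium plan 2/8 = 25.0%, the monthly plan 76/185 = 41.1% → the monthly plan
Affiliate: the Premium plan 95/168 = 56.5%, the monthly plan 3/5 = 60.0% → the monthly plan
The monthly plan has the higher rate in both groups.

the monthly plan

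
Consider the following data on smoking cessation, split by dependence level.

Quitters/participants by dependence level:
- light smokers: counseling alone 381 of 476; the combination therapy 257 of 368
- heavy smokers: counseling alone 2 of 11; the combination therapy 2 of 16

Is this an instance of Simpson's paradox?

Light smokers: counseling alone 381/476 = 80.0%, the combination therapy 257/368 = 69.8% → counseling alone
Heavy smokers: counseling alone 2/11 = 18.2%, the combination therapy 2/16 = 12.5% → counseling alone
Overall: counseling alone 383/487 = 78.6%, the combination therapy 259/384 = 67.4% → counseling alone
Counseling alone wins overall and in every dependence group — no reversal.

No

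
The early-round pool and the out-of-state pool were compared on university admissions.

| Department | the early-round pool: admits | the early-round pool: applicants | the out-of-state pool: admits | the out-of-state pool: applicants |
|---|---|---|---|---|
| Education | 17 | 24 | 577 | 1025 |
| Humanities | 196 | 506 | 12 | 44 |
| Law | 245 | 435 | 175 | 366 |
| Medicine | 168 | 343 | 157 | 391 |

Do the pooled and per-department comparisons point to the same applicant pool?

Education: the early-round pool 17/24 = 70.8%, the out-of-state pool 577/1025 = 56.3% → the early-round pool
Humanities: the early-round pool 196/506 = 38.7%, the out-of-state pool 12/44 = 27.3% → the early-round pool
Law: the early-round pool 245/435 = 56.3%, the out-of-state pool 175/366 = 47.8% → the early-round pool
Medicine: the early-round pool 168/343 = 49.0%, the out-of-state pool 157/391 = 40.2% → the early-round pool
Overall: the early-round pool 626/1308 = 47.9%, the out-of-state pool 921/1826 = 50.4% → the out-of-state pool
The early-round pool wins each department group but the out-of-state pool wins overall — the comparison reverses. The early-round pool's applicants skew toward Humanities, which has a lower base rate.

No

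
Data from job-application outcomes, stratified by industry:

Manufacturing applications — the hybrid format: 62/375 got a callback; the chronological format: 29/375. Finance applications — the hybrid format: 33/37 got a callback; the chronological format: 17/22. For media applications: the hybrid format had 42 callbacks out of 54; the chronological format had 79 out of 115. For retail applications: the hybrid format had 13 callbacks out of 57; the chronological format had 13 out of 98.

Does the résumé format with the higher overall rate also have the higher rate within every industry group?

Manufacturing: the hybrid format 62/375 = 16.5%, the chronological format 29/375 = 7.7% → the hybrid format
Finance: the hybrid format 33/37 = 89.2%, the chronological format 17/22 = 77.3% → the hybrid format
Media: the hybrid format 42/54 = 77.8%, the chronological format 79/115 = 68.7% → the hybrid format
Retail: the hybrid format 13/57 = 22.8%, the chronological format 13/98 = 13.3% → the hybrid format
Overall: the hybrid format 150/523 = 28.7%, the chronological format 138/610 = 22.6% → the hybrid format
The hybrid format wins overall and in every industry group — no reversal.

Yes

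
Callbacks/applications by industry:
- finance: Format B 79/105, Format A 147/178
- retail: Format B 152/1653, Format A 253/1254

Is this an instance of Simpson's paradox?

No

Finance: Format B 79/105 = 75.2%, Format A 147/178 = 82.6% → Format A
Retail: Format B 152/1653 = 9.2%, Format A 253/1254 = 20.2% → Format A
Overall: Format B 231/1758 = 13.1%, Format A 400/1432 = 27.9% → Format A
Format A wins overall and in every industry group — no reversal.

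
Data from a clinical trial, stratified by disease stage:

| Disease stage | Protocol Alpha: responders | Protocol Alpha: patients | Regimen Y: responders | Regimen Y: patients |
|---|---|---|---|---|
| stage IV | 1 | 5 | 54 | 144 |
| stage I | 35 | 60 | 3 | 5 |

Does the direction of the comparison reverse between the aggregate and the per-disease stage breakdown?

Yes

Stage IV: Protocol Alpha 1/5 = 20.0%, Regimen Y 54/144 = 37.5% → Regimen Y
Stage I: Protocol Alpha 35/60 = 58.3%, Regimen Y 3/5 = 60.0% → Regimen Y
Overall: Protocol Alpha 36/65 = 55.4%, Regimen Y 57/149 = 38.3% → Protocol Alpha
Regimen Y wins each disease group but Protocol Alpha wins overall — the comparison reverses. Regimen Y's patients skew toward stage IV, which has a lower base rate.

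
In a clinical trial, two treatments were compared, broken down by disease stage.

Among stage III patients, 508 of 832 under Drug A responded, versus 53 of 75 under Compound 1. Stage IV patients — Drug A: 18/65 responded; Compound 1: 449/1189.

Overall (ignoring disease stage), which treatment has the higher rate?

Drug A

Stage III: Drug A 508/832 = 61.1%, Compound 1 53/75 = 70.7% → Compound 1
Stage IV: Drug A 18/65 = 27.7%, Compound 1 449/1189 = 37.8% → Compound 1
Overall: Drug A 526/897 = 58.6%, Compound 1 502/1264 = 39.7% → Drug A
(Compound 1 wins every disease group but Drug A wins overall — Compound 1's patients skew toward the low-rate stage IV group.)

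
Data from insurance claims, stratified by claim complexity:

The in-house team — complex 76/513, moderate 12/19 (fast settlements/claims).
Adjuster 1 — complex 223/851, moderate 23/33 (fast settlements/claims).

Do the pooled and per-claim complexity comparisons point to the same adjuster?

Yes

Complex: the in-house team 76/513 = 14.8%, Adjuster 1 223/851 = 26.2% → Adjuster 1
Moderate: the in-house team 12/19 = 63.2%, Adjuster 1 23/33 = 69.7% → Adjuster 1
Overall: the in-house team 88/532 = 16.5%, Adjuster 1 246/884 = 27.8% → Adjuster 1
Adjuster 1 wins overall and in every claim group — no reversal.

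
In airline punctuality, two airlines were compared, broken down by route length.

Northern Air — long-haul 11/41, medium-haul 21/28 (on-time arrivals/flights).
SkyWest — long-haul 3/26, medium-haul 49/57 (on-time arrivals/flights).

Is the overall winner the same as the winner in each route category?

No

Long-haul: Northern Air 11/41 = 26.8%, SkyWest 3/26 = 11.5% → Northern Air
Medium-haul: Northern Air 21/28 = 75.0%, SkyWest 49/57 = 86.0% → SkyWest
Overall: Northern Air 32/69 = 46.4%, SkyWest 52/83 = 62.7% → SkyWest
Neither sweeps: Northern Air wins 1 of 2 groups, SkyWest wins 1. SkyWest wins overall but not every group — no Simpson reversal.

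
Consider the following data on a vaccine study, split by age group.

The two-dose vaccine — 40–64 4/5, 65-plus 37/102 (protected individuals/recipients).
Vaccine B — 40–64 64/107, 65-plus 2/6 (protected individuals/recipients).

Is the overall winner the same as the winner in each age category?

No

40–64: the two-dose vaccine 4/5 = 80.0%, Vaccine B 64/107 = 59.8% → the two-dose vaccine
65-plus: the two-dose vaccine 37/102 = 36.3%, Vaccine B 2/6 = 33.3% → the two-dose vaccine
Overall: the two-dose vaccine 41/107 = 38.3%, Vaccine B 66/113 = 58.4% → Vaccine B
The two-dose vaccine wins each age group but Vaccine B wins overall — the comparison reverses. The two-dose vaccine's recipients skew toward 65-plus, which has a lower base rate.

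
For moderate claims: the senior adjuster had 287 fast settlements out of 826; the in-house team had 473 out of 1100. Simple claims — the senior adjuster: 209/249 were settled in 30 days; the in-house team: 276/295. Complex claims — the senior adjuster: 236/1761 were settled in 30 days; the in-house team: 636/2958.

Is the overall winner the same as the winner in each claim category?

Yes

Moderate: the senior adjuster 287/826 = 34.7%, the in-house team 473/1100 = 43.0% → the in-house team
Simple: the senior adjuster 209/249 = 83.9%, the in-house team 276/295 = 93.6% → the in-house team
Complex: the senior adjuster 236/1761 = 13.4%, the in-house team 636/2958 = 21.5% → the in-house team
Overall: the senior adjuster 732/2836 = 25.8%, the in-house team 1385/4353 = 31.8% → the in-house team
The in-house team wins overall and in every claim group — no reversal.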